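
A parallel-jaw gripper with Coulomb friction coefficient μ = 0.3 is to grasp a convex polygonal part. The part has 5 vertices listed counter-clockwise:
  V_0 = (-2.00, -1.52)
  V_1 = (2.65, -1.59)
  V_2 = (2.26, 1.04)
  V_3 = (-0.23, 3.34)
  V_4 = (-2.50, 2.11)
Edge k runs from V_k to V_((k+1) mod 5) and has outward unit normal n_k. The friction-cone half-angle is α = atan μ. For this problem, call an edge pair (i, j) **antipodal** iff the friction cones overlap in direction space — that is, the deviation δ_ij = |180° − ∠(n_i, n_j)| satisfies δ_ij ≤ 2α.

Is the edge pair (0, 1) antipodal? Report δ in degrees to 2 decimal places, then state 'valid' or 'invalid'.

α = atan 0.3 = 16.70°;  2α = 33.40°
edge 0: e_0 = (+4.65, -0.07);  n_0 = (-0.0151, -0.9999)
edge 1: e_1 = (-0.39, +2.63);  n_1 = (+0.9892, +0.1467)
∠(n_0, n_1) = 99.30°
δ = |180° − 99.30°| = 80.70°
80.70° > 2α = 33.40°  →  invalid

δ = 80.70°, invalid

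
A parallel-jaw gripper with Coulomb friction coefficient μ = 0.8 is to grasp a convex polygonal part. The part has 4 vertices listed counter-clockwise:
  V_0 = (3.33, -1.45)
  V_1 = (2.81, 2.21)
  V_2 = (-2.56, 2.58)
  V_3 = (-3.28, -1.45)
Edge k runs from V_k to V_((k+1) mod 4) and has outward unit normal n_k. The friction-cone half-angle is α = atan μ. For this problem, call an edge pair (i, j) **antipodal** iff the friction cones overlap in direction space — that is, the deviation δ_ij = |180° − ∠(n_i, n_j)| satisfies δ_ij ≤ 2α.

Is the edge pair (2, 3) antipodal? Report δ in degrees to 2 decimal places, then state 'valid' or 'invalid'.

δ = 79.87°, invalid

α = atan 0.8 = 38.66°;  2α = 77.32°
edge 2: e_2 = (-0.72, -4.03);  n_2 = (-0.9844, +0.1759)
edge 3: e_3 = (+6.61, +0.00);  n_3 = (+0.0000, -1.0000)
∠(n_2, n_3) = 100.13°
δ = |180° − 100.13°| = 79.87°
79.87° > 2α = 77.32°  →  invalid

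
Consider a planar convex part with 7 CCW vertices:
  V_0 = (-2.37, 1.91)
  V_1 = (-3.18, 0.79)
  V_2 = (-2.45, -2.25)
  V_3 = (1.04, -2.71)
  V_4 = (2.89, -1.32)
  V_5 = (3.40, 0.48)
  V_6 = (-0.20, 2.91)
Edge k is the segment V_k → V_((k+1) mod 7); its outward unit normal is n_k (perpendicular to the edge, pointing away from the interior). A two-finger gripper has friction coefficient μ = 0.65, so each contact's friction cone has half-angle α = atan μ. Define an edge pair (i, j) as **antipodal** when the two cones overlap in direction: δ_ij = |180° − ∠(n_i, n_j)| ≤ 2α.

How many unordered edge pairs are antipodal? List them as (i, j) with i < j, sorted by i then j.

count = 9; pairs: (0,2), (0,3), (0,4), (1,4), (1,5), (2,5), (2,6), (3,6), (4,6)

α = atan 0.65 = 33.02°;  2α = 66.05°
n_0 = (-0.8103, +0.5860)
n_1 = (-0.9724, -0.2335)
n_2 = (-0.1307, -0.9914)
n_3 = (+0.6007, -0.7995)
n_4 = (+0.9621, -0.2726)
n_5 = (+0.5595, +0.8288)
n_6 = (-0.4185, +0.9082)
  (0,1): δ = 130.62°  ·
  (0,2): δ = 61.63°  ✓
  (0,3): δ = 17.21°  ✓
  (0,4): δ = 20.06°  ✓
  (0,5): δ = 91.86°  ·
  (0,6): δ = 150.62°  ·
  (1,2): δ = 111.01°  ·
  (1,3): δ = 66.58°  ·
  (1,4): δ = 29.32°  ✓
  (1,5): δ = 42.48°  ✓
  (1,6): δ = 101.24°  ·
  (2,3): δ = 135.57°  ·
  (2,4): δ = 98.31°  ·
  (2,5): δ = 26.51°  ✓
  (2,6): δ = 32.25°  ✓
  (3,4): δ = 142.74°  ·
  (3,5): δ = 70.94°  ·
  (3,6): δ = 12.18°  ✓
  (4,5): δ = 108.20°  ·
  (4,6): δ = 49.44°  ✓
  (5,6): δ = 121.24°  ·
antipodal pairs: 9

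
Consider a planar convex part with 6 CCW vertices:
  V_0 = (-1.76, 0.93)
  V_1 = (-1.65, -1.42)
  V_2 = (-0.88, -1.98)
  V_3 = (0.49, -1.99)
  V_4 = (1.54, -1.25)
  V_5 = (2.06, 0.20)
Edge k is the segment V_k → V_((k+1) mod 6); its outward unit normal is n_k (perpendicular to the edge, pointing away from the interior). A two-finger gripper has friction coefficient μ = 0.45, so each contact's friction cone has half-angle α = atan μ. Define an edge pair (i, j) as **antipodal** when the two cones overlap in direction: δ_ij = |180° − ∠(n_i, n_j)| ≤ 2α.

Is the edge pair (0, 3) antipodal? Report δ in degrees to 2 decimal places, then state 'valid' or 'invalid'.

α = atan 0.45 = 24.23°;  2α = 48.46°
edge 0: e_0 = (+0.11, -2.35);  n_0 = (-0.9989, -0.0468)
edge 3: e_3 = (+1.05, +0.74);  n_3 = (+0.5761, -0.8174)
∠(n_0, n_3) = 122.49°
δ = |180° − 122.49°| = 57.51°
57.51° > 2α = 48.46°  →  invalid

δ = 57.51°, invalid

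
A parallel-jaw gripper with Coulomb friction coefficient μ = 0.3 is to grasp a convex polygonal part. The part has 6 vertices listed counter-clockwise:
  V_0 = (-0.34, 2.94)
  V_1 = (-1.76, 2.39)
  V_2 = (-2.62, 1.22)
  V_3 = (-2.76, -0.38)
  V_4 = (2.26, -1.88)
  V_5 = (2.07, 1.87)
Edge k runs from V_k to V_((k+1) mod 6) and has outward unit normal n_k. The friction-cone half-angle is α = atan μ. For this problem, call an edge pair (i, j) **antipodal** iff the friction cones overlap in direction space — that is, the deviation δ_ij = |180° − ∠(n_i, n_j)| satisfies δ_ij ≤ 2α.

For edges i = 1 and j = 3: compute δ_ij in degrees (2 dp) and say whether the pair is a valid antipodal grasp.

δ = 70.32°, invalid

α = atan 0.3 = 16.70°;  2α = 33.40°
edge 1: e_1 = (-0.86, -1.17);  n_1 = (-0.8057, +0.5923)
edge 3: e_3 = (+5.02, -1.50);  n_3 = (-0.2863, -0.9581)
∠(n_1, n_3) = 109.68°
δ = |180° − 109.68°| = 70.32°
70.32° > 2α = 33.40°  →  invalid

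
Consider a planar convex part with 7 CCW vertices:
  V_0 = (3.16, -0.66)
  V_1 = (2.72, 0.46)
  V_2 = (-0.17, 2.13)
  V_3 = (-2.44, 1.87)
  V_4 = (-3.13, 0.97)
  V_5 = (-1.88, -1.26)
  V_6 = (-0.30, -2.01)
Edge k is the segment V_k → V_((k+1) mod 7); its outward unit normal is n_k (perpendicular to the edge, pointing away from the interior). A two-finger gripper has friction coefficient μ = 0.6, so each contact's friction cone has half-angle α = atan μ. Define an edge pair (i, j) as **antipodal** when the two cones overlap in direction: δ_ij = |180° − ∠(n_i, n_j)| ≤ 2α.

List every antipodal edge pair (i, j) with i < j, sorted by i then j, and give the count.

count = 9; pairs: (0,3), (0,4), (0,5), (1,4), (1,5), (1,6), (2,5), (2,6), (3,6)

α = atan 0.6 = 30.96°;  2α = 61.93°
n_0 = (+0.9308, +0.3657)
n_1 = (+0.5003, +0.8658)
n_2 = (-0.1138, +0.9935)
n_3 = (-0.7936, +0.6084)
n_4 = (-0.8723, -0.4890)
n_5 = (-0.4288, -0.9034)
n_6 = (+0.3635, -0.9316)
  (0,1): δ = 141.47°  ·
  (0,2): δ = 104.91°  ·
  (0,3): δ = 58.92°  ✓
  (0,4): δ = 7.82°  ✓
  (0,5): δ = 43.16°  ✓
  (0,6): δ = 89.87°  ·
  (1,2): δ = 143.44°  ·
  (1,3): δ = 97.45°  ·
  (1,4): δ = 30.71°  ✓
  (1,5): δ = 4.63°  ✓
  (1,6): δ = 51.34°  ✓
  (2,3): δ = 134.01°  ·
  (2,4): δ = 67.26°  ·
  (2,5): δ = 31.93°  ✓
  (2,6): δ = 14.78°  ✓
  (3,4): δ = 113.25°  ·
  (3,5): δ = 77.92°  ·
  (3,6): δ = 31.21°  ✓
  (4,5): δ = 144.67°  ·
  (4,6): δ = 97.96°  ·
  (5,6): δ = 133.29°  ·
antipodal pairs: 9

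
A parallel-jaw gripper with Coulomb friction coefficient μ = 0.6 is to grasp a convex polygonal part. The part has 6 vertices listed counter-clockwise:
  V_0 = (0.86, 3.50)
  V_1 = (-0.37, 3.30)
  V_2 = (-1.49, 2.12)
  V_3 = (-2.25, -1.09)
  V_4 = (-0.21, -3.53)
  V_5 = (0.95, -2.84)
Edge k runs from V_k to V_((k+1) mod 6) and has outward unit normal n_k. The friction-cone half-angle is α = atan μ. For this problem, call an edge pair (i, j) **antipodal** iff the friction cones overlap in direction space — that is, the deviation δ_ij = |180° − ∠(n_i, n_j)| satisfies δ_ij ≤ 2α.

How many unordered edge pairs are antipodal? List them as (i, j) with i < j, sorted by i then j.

α = atan 0.6 = 30.96°;  2α = 61.93°
n_0 = (-0.1605, +0.9870)
n_1 = (-0.7253, +0.6884)
n_2 = (-0.9731, +0.2304)
n_3 = (-0.7672, -0.6414)
n_4 = (+0.5112, -0.8594)
n_5 = (+0.9999, +0.0142)
  (0,1): δ = 142.74°  ·
  (0,2): δ = 112.56°  ·
  (0,3): δ = 59.34°  ✓
  (0,4): δ = 21.51°  ✓
  (0,5): δ = 81.58°  ·
  (1,2): δ = 149.81°  ·
  (1,3): δ = 96.60°  ·
  (1,4): δ = 15.75°  ✓
  (1,5): δ = 44.32°  ✓
  (2,3): δ = 126.78°  ·
  (2,4): δ = 45.93°  ✓
  (2,5): δ = 14.13°  ✓
  (3,4): δ = 99.15°  ·
  (3,5): δ = 39.08°  ✓
  (4,5): δ = 119.93°  ·
antipodal pairs: 7

count = 7; pairs: (0,3), (0,4), (1,4), (1,5), (2,4), (2,5), (3,5)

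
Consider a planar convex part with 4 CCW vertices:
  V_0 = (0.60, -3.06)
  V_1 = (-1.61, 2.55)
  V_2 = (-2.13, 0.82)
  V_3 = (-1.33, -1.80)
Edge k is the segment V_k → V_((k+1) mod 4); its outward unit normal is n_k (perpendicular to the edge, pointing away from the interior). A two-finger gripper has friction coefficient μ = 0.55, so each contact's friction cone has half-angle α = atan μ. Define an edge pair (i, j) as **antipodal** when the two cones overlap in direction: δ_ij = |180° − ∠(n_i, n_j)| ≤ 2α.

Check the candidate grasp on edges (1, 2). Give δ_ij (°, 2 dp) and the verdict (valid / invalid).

δ = 146.29°, invalid

α = atan 0.55 = 28.81°;  2α = 57.62°
edge 1: e_1 = (-0.52, -1.73);  n_1 = (-0.9577, +0.2879)
edge 2: e_2 = (+0.80, -2.62);  n_2 = (-0.9564, -0.2920)
∠(n_1, n_2) = 33.71°
δ = |180° − 33.71°| = 146.29°
146.29° > 2α = 57.62°  →  invalid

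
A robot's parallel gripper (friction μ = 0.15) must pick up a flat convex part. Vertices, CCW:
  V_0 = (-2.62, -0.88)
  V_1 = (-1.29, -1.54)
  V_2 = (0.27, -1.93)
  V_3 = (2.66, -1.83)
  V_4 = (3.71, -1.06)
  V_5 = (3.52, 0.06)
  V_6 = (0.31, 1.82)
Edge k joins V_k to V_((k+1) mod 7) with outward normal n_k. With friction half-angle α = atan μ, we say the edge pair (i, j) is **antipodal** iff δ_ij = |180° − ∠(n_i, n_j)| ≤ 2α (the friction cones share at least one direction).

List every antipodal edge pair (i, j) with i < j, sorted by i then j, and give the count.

count = 3; pairs: (0,5), (1,5), (3,6)

α = atan 0.15 = 8.53°;  2α = 17.06°
n_0 = (-0.4445, -0.8958)
n_1 = (-0.2425, -0.9701)
n_2 = (+0.0418, -0.9991)
n_3 = (+0.5914, -0.8064)
n_4 = (+0.9859, +0.1673)
n_5 = (+0.4808, +0.8768)
n_6 = (-0.6777, +0.7354)
  (0,1): δ = 167.64°  ·
  (0,2): δ = 151.21°  ·
  (0,3): δ = 117.35°  ·
  (0,4): δ = 53.98°  ·
  (0,5): δ = 2.34°  ✓
  (0,6): δ = 69.05°  ·
  (1,2): δ = 163.57°  ·
  (1,3): δ = 129.71°  ·
  (1,4): δ = 66.34°  ·
  (1,5): δ = 14.70°  ✓
  (1,6): δ = 56.70°  ·
  (2,3): δ = 146.14°  ·
  (2,4): δ = 82.77°  ·
  (2,5): δ = 31.13°  ·
  (2,6): δ = 40.26°  ·
  (3,4): δ = 116.63°  ·
  (3,5): δ = 64.99°  ·
  (3,6): δ = 6.41°  ✓
  (4,5): δ = 128.36°  ·
  (4,6): δ = 56.97°  ·
  (5,6): δ = 108.60°  ·
antipodal pairs: 3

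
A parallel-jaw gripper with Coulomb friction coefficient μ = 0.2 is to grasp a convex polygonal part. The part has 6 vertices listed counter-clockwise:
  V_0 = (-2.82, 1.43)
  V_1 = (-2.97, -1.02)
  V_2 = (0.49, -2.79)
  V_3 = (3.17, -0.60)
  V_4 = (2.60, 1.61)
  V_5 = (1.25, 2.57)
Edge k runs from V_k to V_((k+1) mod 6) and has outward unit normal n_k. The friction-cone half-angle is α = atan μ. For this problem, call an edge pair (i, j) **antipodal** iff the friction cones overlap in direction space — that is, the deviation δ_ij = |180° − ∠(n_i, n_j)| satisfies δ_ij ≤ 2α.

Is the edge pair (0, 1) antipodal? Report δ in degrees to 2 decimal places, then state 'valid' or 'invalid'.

δ = 113.59°, invalid

α = atan 0.2 = 11.31°;  2α = 22.62°
edge 0: e_0 = (-0.15, -2.45);  n_0 = (-0.9981, +0.0611)
edge 1: e_1 = (+3.46, -1.77);  n_1 = (-0.4554, -0.8903)
∠(n_0, n_1) = 66.41°
δ = |180° − 66.41°| = 113.59°
113.59° > 2α = 22.62°  →  invalid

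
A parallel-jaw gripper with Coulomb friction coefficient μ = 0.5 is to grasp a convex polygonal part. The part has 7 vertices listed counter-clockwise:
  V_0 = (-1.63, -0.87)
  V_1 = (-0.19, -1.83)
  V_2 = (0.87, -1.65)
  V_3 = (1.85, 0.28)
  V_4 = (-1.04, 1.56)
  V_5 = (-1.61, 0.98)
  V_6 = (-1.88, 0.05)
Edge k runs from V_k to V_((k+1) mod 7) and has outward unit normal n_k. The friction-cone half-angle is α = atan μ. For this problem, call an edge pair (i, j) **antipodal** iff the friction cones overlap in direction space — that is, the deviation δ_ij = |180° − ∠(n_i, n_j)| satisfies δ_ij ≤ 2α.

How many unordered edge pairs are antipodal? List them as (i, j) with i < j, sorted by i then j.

α = atan 0.5 = 26.57°;  2α = 53.13°
n_0 = (-0.5547, -0.8321)
n_1 = (+0.1674, -0.9859)
n_2 = (+0.8916, -0.4527)
n_3 = (+0.4050, +0.9143)
n_4 = (-0.7132, +0.7009)
n_5 = (-0.9603, +0.2788)
n_6 = (-0.9650, -0.2622)
  (0,1): δ = 136.67°  ·
  (0,2): δ = 83.23°  ·
  (0,3): δ = 9.80°  ✓
  (0,4): δ = 79.19°  ·
  (0,5): δ = 107.50°  ·
  (0,6): δ = 138.89°  ·
  (1,2): δ = 126.56°  ·
  (1,3): δ = 33.53°  ✓
  (1,4): δ = 35.86°  ✓
  (1,5): δ = 64.17°  ·
  (1,6): δ = 95.56°  ·
  (2,3): δ = 86.97°  ·
  (2,4): δ = 17.58°  ✓
  (2,5): δ = 10.73°  ✓
  (2,6): δ = 42.12°  ✓
  (3,4): δ = 110.61°  ·
  (3,5): δ = 82.30°  ·
  (3,6): δ = 50.91°  ✓
  (4,5): δ = 151.69°  ·
  (4,6): δ = 120.30°  ·
  (5,6): δ = 148.61°  ·
antipodal pairs: 7

count = 7; pairs: (0,3), (1,3), (1,4), (2,4), (2,5), (2,6), (3,6)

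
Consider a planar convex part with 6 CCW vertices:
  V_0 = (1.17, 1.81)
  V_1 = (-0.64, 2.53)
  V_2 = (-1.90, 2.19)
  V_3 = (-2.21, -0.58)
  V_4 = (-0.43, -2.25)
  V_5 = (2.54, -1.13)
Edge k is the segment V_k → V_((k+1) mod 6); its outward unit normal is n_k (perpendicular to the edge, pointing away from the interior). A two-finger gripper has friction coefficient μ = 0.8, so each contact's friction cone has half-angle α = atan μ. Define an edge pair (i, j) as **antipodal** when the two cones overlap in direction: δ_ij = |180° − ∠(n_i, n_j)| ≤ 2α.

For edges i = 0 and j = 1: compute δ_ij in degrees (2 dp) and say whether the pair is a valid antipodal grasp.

α = atan 0.8 = 38.66°;  2α = 77.32°
edge 0: e_0 = (-1.81, +0.72);  n_0 = (+0.3696, +0.9292)
edge 1: e_1 = (-1.26, -0.34);  n_1 = (-0.2605, +0.9655)
∠(n_0, n_1) = 36.79°
δ = |180° − 36.79°| = 143.21°
143.21° > 2α = 77.32°  →  invalid

δ = 143.21°, invalid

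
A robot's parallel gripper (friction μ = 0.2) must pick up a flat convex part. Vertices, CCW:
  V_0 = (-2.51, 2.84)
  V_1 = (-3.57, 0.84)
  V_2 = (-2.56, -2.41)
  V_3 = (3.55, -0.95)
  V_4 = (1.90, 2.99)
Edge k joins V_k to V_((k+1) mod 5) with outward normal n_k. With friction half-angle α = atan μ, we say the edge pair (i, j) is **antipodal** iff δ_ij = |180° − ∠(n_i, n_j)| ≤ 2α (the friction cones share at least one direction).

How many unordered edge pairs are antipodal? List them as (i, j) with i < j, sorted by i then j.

count = 2; pairs: (1,3), (2,4)

α = atan 0.2 = 11.31°;  2α = 22.62°
n_0 = (-0.8836, +0.4683)
n_1 = (-0.9549, -0.2968)
n_2 = (+0.2324, -0.9726)
n_3 = (+0.9224, +0.3863)
n_4 = (-0.0340, +0.9994)
  (0,1): δ = 134.81°  ·
  (0,2): δ = 48.64°  ·
  (0,3): δ = 50.65°  ·
  (0,4): δ = 119.87°  ·
  (1,2): δ = 93.82°  ·
  (1,3): δ = 5.46°  ✓
  (1,4): δ = 74.68°  ·
  (2,3): δ = 80.72°  ·
  (2,4): δ = 11.49°  ✓
  (3,4): δ = 110.77°  ·
antipodal pairs: 2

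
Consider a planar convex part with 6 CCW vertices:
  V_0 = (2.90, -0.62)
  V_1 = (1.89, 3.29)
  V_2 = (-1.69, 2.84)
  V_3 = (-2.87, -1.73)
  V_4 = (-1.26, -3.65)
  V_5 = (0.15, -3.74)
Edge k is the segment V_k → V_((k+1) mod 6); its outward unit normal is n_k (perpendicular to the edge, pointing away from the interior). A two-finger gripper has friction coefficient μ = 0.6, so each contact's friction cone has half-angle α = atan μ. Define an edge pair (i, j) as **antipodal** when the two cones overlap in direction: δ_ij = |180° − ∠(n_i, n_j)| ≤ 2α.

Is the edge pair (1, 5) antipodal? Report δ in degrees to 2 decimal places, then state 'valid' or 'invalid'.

δ = 41.44°, valid

α = atan 0.6 = 30.96°;  2α = 61.93°
edge 1: e_1 = (-3.58, -0.45);  n_1 = (-0.1247, +0.9922)
edge 5: e_5 = (+2.75, +3.12);  n_5 = (+0.7502, -0.6612)
∠(n_1, n_5) = 138.56°
δ = |180° − 138.56°| = 41.44°
41.44° ≤ 2α = 61.93°  →  valid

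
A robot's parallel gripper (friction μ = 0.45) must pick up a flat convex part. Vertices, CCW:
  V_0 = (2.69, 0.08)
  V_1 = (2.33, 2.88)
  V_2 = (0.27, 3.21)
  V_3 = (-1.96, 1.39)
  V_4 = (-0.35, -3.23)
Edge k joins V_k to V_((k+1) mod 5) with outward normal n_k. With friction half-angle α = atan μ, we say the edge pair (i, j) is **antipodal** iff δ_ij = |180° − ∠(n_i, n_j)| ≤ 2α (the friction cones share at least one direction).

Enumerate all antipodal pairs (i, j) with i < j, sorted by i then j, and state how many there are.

count = 2; pairs: (0,3), (2,4)

α = atan 0.45 = 24.23°;  2α = 48.46°
n_0 = (+0.9918, +0.1275)
n_1 = (+0.1582, +0.9874)
n_2 = (-0.6323, +0.7747)
n_3 = (-0.9443, -0.3291)
n_4 = (+0.7365, -0.6764)
  (0,1): δ = 106.43°  ·
  (0,2): δ = 58.11°  ·
  (0,3): δ = 11.89°  ✓
  (0,4): δ = 130.11°  ·
  (1,2): δ = 131.68°  ·
  (1,3): δ = 61.69°  ·
  (1,4): δ = 56.54°  ·
  (2,3): δ = 110.01°  ·
  (2,4): δ = 8.22°  ✓
  (3,4): δ = 61.78°  ·
antipodal pairs: 2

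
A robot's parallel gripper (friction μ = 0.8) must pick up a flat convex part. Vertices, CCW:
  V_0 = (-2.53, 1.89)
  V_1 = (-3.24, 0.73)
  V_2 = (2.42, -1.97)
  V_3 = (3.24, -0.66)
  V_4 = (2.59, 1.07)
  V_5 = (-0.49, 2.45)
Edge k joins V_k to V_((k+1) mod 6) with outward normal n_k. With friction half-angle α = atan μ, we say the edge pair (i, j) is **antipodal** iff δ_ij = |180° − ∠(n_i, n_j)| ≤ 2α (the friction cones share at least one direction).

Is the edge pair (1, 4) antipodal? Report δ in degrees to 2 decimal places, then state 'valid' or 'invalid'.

δ = 1.37°, valid

α = atan 0.8 = 38.66°;  2α = 77.32°
edge 1: e_1 = (+5.66, -2.70);  n_1 = (-0.4306, -0.9026)
edge 4: e_4 = (-3.08, +1.38);  n_4 = (+0.4089, +0.9126)
∠(n_1, n_4) = 178.63°
δ = |180° − 178.63°| = 1.37°
1.37° ≤ 2α = 77.32°  →  valid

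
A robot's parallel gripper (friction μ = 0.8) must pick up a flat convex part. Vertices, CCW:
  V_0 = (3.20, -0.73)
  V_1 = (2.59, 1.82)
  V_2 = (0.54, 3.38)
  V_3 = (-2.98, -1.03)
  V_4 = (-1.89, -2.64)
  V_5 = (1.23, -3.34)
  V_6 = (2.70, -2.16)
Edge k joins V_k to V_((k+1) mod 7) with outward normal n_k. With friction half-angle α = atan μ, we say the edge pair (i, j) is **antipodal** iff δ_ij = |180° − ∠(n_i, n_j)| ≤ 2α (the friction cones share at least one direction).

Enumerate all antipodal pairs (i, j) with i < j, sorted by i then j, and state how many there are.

α = atan 0.8 = 38.66°;  2α = 77.32°
n_0 = (+0.9726, +0.2327)
n_1 = (+0.6056, +0.7958)
n_2 = (-0.7816, +0.6238)
n_3 = (-0.8281, -0.5606)
n_4 = (-0.2189, -0.9757)
n_5 = (+0.6260, -0.7798)
n_6 = (+0.9440, -0.3301)
  (0,1): δ = 140.72°  ·
  (0,2): δ = 52.05°  ✓
  (0,3): δ = 20.65°  ✓
  (0,4): δ = 63.90°  ✓
  (0,5): δ = 115.30°  ·
  (0,6): δ = 147.27°  ·
  (1,2): δ = 91.33°  ·
  (1,3): δ = 18.63°  ✓
  (1,4): δ = 24.62°  ✓
  (1,5): δ = 76.02°  ✓
  (1,6): δ = 108.00°  ·
  (2,3): δ = 107.30°  ·
  (2,4): δ = 64.05°  ✓
  (2,5): δ = 12.65°  ✓
  (2,6): δ = 19.32°  ✓
  (3,4): δ = 136.74°  ·
  (3,5): δ = 85.34°  ·
  (3,6): δ = 53.37°  ✓
  (4,5): δ = 128.60°  ·
  (4,6): δ = 96.63°  ·
  (5,6): δ = 148.03°  ·
antipodal pairs: 10

count = 10; pairs: (0,2), (0,3), (0,4), (1,3), (1,4), (1,5), (2,4), (2,5), (2,6), (3,6)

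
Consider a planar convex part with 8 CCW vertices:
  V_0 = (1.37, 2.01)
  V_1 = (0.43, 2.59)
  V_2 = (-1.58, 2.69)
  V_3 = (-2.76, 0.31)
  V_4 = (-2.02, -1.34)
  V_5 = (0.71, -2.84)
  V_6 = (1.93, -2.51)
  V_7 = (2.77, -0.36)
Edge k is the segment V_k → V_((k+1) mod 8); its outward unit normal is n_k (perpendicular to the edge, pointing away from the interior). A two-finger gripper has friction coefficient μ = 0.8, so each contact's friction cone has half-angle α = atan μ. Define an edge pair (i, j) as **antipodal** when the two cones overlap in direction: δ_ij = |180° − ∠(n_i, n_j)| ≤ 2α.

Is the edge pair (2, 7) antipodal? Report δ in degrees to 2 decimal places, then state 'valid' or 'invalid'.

α = atan 0.8 = 38.66°;  2α = 77.32°
edge 2: e_2 = (-1.18, -2.38);  n_2 = (-0.8959, +0.4442)
edge 7: e_7 = (-1.40, +2.37);  n_7 = (+0.8610, +0.5086)
∠(n_2, n_7) = 123.06°
δ = |180° − 123.06°| = 56.94°
56.94° ≤ 2α = 77.32°  →  valid

δ = 56.94°, valid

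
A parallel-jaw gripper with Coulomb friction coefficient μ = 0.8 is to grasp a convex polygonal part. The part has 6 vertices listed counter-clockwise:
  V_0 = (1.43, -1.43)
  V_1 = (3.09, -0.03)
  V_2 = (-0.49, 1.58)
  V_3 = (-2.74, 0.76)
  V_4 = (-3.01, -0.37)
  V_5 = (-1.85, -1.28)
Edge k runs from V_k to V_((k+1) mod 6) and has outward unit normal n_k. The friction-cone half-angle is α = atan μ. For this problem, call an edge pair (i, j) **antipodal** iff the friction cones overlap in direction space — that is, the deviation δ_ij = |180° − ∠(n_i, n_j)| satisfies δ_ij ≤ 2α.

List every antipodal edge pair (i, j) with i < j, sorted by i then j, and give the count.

count = 7; pairs: (0,1), (0,2), (0,3), (1,4), (1,5), (2,4), (2,5)

α = atan 0.8 = 38.66°;  2α = 77.32°
n_0 = (+0.6447, -0.7644)
n_1 = (+0.4102, +0.9120)
n_2 = (-0.3424, +0.9395)
n_3 = (-0.9726, +0.2324)
n_4 = (-0.6172, -0.7868)
n_5 = (-0.0457, -0.9990)
  (0,1): δ = 64.36°  ✓
  (0,2): δ = 20.12°  ✓
  (0,3): δ = 36.42°  ✓
  (0,4): δ = 101.74°  ·
  (0,5): δ = 137.24°  ·
  (1,2): δ = 135.76°  ·
  (1,3): δ = 79.22°  ·
  (1,4): δ = 13.90°  ✓
  (1,5): δ = 21.60°  ✓
  (2,3): δ = 123.46°  ·
  (2,4): δ = 58.14°  ✓
  (2,5): δ = 22.64°  ✓
  (3,4): δ = 114.68°  ·
  (3,5): δ = 79.18°  ·
  (4,5): δ = 144.50°  ·
antipodal pairs: 7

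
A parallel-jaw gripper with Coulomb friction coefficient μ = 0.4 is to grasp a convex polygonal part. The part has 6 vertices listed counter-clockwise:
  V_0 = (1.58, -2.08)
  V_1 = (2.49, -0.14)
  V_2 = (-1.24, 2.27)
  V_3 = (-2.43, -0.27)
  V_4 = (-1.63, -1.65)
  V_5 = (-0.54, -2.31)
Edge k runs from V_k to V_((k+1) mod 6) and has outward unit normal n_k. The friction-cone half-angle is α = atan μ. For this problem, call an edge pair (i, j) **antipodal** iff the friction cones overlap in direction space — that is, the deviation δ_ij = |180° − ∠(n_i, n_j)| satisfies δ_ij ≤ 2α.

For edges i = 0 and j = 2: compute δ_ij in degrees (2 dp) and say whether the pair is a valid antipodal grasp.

δ = 0.03°, valid

α = atan 0.4 = 21.80°;  2α = 43.60°
edge 0: e_0 = (+0.91, +1.94);  n_0 = (+0.9053, -0.4247)
edge 2: e_2 = (-1.19, -2.54);  n_2 = (-0.9055, +0.4243)
∠(n_0, n_2) = 179.97°
δ = |180° − 179.97°| = 0.03°
0.03° ≤ 2α = 43.60°  →  valid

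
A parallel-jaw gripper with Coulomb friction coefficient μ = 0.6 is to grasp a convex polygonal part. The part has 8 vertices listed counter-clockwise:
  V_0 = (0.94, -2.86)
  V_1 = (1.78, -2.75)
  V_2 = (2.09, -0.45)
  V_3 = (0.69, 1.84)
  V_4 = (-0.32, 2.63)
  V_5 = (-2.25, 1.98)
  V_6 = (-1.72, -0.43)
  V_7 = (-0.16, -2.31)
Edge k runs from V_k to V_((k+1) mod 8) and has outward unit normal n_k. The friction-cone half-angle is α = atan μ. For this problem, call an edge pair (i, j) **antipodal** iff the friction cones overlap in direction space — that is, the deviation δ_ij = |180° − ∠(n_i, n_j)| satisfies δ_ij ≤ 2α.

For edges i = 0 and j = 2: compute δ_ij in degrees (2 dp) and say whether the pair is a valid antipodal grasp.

α = atan 0.6 = 30.96°;  2α = 61.93°
edge 0: e_0 = (+0.84, +0.11);  n_0 = (+0.1298, -0.9915)
edge 2: e_2 = (-1.40, +2.29);  n_2 = (+0.8532, +0.5216)
∠(n_0, n_2) = 113.98°
δ = |180° − 113.98°| = 66.02°
66.02° > 2α = 61.93°  →  invalid

δ = 66.02°, invalid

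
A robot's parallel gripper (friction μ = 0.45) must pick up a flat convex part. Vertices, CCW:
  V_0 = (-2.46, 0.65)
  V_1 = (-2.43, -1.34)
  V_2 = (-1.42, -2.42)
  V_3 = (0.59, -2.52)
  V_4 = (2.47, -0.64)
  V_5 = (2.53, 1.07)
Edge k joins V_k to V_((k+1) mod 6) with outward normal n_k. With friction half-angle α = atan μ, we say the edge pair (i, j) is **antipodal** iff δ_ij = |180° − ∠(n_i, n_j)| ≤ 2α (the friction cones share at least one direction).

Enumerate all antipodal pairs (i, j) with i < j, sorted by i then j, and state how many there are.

count = 5; pairs: (0,3), (0,4), (1,4), (2,5), (3,5)

α = atan 0.45 = 24.23°;  2α = 48.46°
n_0 = (-0.9999, -0.0151)
n_1 = (-0.7304, -0.6830)
n_2 = (-0.0497, -0.9988)
n_3 = (+0.7071, -0.7071)
n_4 = (+0.9994, -0.0351)
n_5 = (-0.0839, +0.9965)
  (0,1): δ = 137.78°  ·
  (0,2): δ = 93.71°  ·
  (0,3): δ = 45.86°  ✓
  (0,4): δ = 2.87°  ✓
  (0,5): δ = 93.95°  ·
  (1,2): δ = 135.93°  ·
  (1,3): δ = 88.08°  ·
  (1,4): δ = 45.09°  ✓
  (1,5): δ = 51.73°  ·
  (2,3): δ = 132.15°  ·
  (2,4): δ = 89.16°  ·
  (2,5): δ = 7.66°  ✓
  (3,4): δ = 137.01°  ·
  (3,5): δ = 40.19°  ✓
  (4,5): δ = 83.18°  ·
antipodal pairs: 5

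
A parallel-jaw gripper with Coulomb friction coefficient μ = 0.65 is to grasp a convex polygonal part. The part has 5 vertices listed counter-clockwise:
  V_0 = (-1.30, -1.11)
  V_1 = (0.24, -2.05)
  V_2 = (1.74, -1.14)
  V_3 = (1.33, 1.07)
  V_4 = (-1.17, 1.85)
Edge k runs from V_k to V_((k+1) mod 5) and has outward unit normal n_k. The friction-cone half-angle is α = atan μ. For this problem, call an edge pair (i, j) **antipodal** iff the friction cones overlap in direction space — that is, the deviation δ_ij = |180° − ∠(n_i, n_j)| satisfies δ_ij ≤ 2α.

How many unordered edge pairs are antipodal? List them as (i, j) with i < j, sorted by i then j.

α = atan 0.65 = 33.02°;  2α = 66.05°
n_0 = (-0.5210, -0.8536)
n_1 = (+0.5187, -0.8550)
n_2 = (+0.9832, +0.1824)
n_3 = (+0.2978, +0.9546)
n_4 = (-0.9990, +0.0439)
  (0,1): δ = 117.36°  ·
  (0,2): δ = 48.09°  ✓
  (0,3): δ = 14.07°  ✓
  (0,4): δ = 118.88°  ·
  (1,2): δ = 110.73°  ·
  (1,3): δ = 48.57°  ✓
  (1,4): δ = 56.24°  ✓
  (2,3): δ = 117.84°  ·
  (2,4): δ = 13.02°  ✓
  (3,4): δ = 75.19°  ·
antipodal pairs: 5

count = 5; pairs: (0,2), (0,3), (1,3), (1,4), (2,4)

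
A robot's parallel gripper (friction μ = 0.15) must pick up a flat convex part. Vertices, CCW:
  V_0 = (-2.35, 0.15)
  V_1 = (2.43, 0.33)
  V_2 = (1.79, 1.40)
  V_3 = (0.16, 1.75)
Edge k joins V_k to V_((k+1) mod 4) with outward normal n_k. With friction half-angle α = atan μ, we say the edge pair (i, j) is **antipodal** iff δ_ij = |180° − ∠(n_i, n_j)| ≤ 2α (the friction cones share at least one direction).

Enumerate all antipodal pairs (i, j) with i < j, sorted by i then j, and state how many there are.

α = atan 0.15 = 8.53°;  2α = 17.06°
n_0 = (+0.0376, -0.9993)
n_1 = (+0.8582, +0.5133)
n_2 = (+0.2099, +0.9777)
n_3 = (-0.5375, +0.8432)
  (0,1): δ = 61.27°  ·
  (0,2): δ = 14.28°  ✓
  (0,3): δ = 30.36°  ·
  (1,2): δ = 133.00°  ·
  (1,3): δ = 88.37°  ·
  (2,3): δ = 135.37°  ·
antipodal pairs: 1

count = 1; pairs: (0,2)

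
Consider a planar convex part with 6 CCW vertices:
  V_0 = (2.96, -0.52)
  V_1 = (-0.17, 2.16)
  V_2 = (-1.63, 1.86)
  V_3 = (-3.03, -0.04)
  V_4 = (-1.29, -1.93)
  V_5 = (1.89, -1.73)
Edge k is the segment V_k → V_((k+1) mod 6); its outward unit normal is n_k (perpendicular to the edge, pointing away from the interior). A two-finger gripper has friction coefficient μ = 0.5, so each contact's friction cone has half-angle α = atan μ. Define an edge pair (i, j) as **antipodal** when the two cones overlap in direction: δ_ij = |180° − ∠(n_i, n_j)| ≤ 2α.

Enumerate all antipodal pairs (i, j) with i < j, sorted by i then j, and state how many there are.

α = atan 0.5 = 26.57°;  2α = 53.13°
n_0 = (+0.6504, +0.7596)
n_1 = (-0.2013, +0.9795)
n_2 = (-0.8051, +0.5932)
n_3 = (-0.7357, -0.6773)
n_4 = (+0.0628, -0.9980)
n_5 = (+0.7491, -0.6624)
  (0,1): δ = 127.82°  ·
  (0,2): δ = 85.81°  ·
  (0,3): δ = 6.80°  ✓
  (0,4): δ = 44.17°  ✓
  (0,5): δ = 89.08°  ·
  (1,2): δ = 138.00°  ·
  (1,3): δ = 58.98°  ·
  (1,4): δ = 8.01°  ✓
  (1,5): δ = 36.90°  ✓
  (2,3): δ = 100.98°  ·
  (2,4): δ = 50.02°  ✓
  (2,5): δ = 5.10°  ✓
  (3,4): δ = 129.03°  ·
  (3,5): δ = 84.12°  ·
  (4,5): δ = 135.09°  ·
antipodal pairs: 6

count = 6; pairs: (0,3), (0,4), (1,4), (1,5), (2,4), (2,5)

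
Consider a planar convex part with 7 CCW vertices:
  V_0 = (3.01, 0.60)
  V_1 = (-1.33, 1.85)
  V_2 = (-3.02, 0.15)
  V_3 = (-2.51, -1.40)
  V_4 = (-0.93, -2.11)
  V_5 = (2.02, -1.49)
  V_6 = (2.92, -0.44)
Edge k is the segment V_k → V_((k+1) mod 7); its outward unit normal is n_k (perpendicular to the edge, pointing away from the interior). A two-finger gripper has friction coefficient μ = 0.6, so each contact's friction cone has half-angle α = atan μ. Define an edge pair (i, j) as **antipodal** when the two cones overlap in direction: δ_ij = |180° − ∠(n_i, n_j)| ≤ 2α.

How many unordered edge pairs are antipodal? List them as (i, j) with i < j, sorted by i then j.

count = 8; pairs: (0,2), (0,3), (0,4), (1,4), (1,5), (1,6), (2,5), (2,6)

α = atan 0.6 = 30.96°;  2α = 61.93°
n_0 = (+0.2768, +0.9609)
n_1 = (-0.7092, +0.7050)
n_2 = (-0.9499, -0.3125)
n_3 = (-0.4099, -0.9121)
n_4 = (+0.2057, -0.9786)
n_5 = (+0.7593, -0.6508)
n_6 = (+0.9963, -0.0862)
  (0,1): δ = 118.76°  ·
  (0,2): δ = 55.72°  ✓
  (0,3): δ = 8.13°  ✓
  (0,4): δ = 27.94°  ✓
  (0,5): δ = 65.47°  ·
  (0,6): δ = 101.12°  ·
  (1,2): δ = 116.96°  ·
  (1,3): δ = 69.37°  ·
  (1,4): δ = 33.30°  ✓
  (1,5): δ = 4.23°  ✓
  (1,6): δ = 39.89°  ✓
  (2,3): δ = 132.41°  ·
  (2,4): δ = 96.34°  ·
  (2,5): δ = 58.81°  ✓
  (2,6): δ = 23.16°  ✓
  (3,4): δ = 143.93°  ·
  (3,5): δ = 106.40°  ·
  (3,6): δ = 70.75°  ·
  (4,5): δ = 142.47°  ·
  (4,6): δ = 106.82°  ·
  (5,6): δ = 144.34°  ·
antipodal pairs: 8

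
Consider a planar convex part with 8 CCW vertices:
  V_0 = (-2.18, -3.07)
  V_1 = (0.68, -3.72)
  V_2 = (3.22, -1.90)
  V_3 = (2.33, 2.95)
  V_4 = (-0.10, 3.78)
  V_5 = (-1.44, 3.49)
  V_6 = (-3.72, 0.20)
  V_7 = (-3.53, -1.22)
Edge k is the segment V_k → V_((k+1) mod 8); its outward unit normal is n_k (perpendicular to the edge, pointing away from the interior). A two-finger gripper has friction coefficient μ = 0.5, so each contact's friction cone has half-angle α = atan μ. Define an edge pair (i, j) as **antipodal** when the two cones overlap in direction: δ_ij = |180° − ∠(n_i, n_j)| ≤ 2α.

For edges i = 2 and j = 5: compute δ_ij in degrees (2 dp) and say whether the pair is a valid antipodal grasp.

α = atan 0.5 = 26.57°;  2α = 53.13°
edge 2: e_2 = (-0.89, +4.85);  n_2 = (+0.9836, +0.1805)
edge 5: e_5 = (-2.28, -3.29);  n_5 = (-0.8219, +0.5696)
∠(n_2, n_5) = 134.88°
δ = |180° − 134.88°| = 45.12°
45.12° ≤ 2α = 53.13°  →  valid

δ = 45.12°, valid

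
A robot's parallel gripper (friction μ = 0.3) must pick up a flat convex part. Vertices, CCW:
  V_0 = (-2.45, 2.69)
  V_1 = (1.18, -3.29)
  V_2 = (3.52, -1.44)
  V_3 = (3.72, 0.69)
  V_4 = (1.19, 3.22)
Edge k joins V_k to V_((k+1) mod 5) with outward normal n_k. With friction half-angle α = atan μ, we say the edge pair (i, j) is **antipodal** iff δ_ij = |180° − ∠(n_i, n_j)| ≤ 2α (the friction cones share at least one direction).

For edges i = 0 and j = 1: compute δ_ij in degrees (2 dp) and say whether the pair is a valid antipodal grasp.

δ = 82.93°, invalid

α = atan 0.3 = 16.70°;  2α = 33.40°
edge 0: e_0 = (+3.63, -5.98);  n_0 = (-0.8548, -0.5189)
edge 1: e_1 = (+2.34, +1.85);  n_1 = (+0.6202, -0.7845)
∠(n_0, n_1) = 97.07°
δ = |180° − 97.07°| = 82.93°
82.93° > 2α = 33.40°  →  invalid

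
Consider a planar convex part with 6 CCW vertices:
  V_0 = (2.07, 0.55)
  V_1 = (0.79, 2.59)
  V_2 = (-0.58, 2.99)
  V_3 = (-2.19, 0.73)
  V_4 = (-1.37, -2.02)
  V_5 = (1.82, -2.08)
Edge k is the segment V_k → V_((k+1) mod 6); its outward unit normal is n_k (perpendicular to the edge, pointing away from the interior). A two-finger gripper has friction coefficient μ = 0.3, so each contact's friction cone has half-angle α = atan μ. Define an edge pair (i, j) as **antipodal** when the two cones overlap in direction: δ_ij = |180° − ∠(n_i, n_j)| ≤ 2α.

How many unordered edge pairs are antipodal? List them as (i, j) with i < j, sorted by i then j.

α = atan 0.3 = 16.70°;  2α = 33.40°
n_0 = (+0.8471, +0.5315)
n_1 = (+0.2803, +0.9599)
n_2 = (-0.8145, +0.5802)
n_3 = (-0.9583, -0.2857)
n_4 = (-0.0188, -0.9998)
n_5 = (+0.9955, -0.0946)
  (0,1): δ = 138.38°  ·
  (0,2): δ = 67.57°  ·
  (0,3): δ = 15.50°  ✓
  (0,4): δ = 56.82°  ·
  (0,5): δ = 142.46°  ·
  (1,2): δ = 109.19°  ·
  (1,3): δ = 57.12°  ·
  (1,4): δ = 15.20°  ✓
  (1,5): δ = 100.85°  ·
  (2,3): δ = 127.93°  ·
  (2,4): δ = 55.61°  ·
  (2,5): δ = 30.04°  ✓
  (3,4): δ = 107.68°  ·
  (3,5): δ = 22.03°  ✓
  (4,5): δ = 94.35°  ·
antipodal pairs: 4

count = 4; pairs: (0,3), (1,4), (2,5), (3,5)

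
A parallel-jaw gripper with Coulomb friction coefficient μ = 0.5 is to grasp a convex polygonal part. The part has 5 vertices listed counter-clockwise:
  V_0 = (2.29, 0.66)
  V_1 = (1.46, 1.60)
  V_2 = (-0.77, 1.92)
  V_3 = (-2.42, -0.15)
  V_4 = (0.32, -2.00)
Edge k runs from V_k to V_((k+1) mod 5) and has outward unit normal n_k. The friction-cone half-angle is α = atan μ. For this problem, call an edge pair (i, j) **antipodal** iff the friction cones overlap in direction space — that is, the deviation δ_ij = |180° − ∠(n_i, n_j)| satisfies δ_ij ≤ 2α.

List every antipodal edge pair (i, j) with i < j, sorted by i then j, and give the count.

α = atan 0.5 = 26.57°;  2α = 53.13°
n_0 = (+0.7496, +0.6619)
n_1 = (+0.1420, +0.9899)
n_2 = (-0.7820, +0.6233)
n_3 = (-0.5596, -0.8288)
n_4 = (+0.8036, -0.5952)
  (0,1): δ = 139.61°  ·
  (0,2): δ = 80.00°  ·
  (0,3): δ = 14.53°  ✓
  (0,4): δ = 102.03°  ·
  (1,2): δ = 120.39°  ·
  (1,3): δ = 25.86°  ✓
  (1,4): δ = 61.64°  ·
  (2,3): δ = 85.47°  ·
  (2,4): δ = 2.03°  ✓
  (3,4): δ = 92.50°  ·
antipodal pairs: 3

count = 3; pairs: (0,3), (1,3), (2,4)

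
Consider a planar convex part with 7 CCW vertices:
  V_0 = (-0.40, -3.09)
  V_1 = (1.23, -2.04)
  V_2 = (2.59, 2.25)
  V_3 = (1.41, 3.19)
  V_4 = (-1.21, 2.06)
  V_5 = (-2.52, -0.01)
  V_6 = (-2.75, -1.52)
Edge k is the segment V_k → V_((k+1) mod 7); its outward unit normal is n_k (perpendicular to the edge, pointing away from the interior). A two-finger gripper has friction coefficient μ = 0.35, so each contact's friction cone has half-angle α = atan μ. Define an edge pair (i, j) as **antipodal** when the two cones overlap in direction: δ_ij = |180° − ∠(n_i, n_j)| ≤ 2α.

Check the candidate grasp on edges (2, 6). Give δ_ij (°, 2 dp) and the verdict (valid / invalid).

δ = 4.79°, valid

α = atan 0.35 = 19.29°;  2α = 38.58°
edge 2: e_2 = (-1.18, +0.94);  n_2 = (+0.6231, +0.7822)
edge 6: e_6 = (+2.35, -1.57);  n_6 = (-0.5555, -0.8315)
∠(n_2, n_6) = 175.21°
δ = |180° − 175.21°| = 4.79°
4.79° ≤ 2α = 38.58°  →  valid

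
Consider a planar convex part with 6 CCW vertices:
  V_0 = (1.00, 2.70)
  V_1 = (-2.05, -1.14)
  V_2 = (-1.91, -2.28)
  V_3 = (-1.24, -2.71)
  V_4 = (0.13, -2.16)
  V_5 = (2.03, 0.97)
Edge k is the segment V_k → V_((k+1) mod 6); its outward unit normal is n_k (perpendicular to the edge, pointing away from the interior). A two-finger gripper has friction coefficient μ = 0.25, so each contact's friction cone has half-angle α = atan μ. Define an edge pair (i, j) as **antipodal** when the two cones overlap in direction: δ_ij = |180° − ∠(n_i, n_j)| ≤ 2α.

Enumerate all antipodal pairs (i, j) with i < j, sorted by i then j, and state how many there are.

count = 3; pairs: (0,4), (1,5), (2,5)

α = atan 0.25 = 14.04°;  2α = 28.07°
n_0 = (-0.7831, +0.6220)
n_1 = (-0.9925, -0.1219)
n_2 = (-0.5401, -0.8416)
n_3 = (+0.3726, -0.9280)
n_4 = (+0.8548, -0.5189)
n_5 = (+0.8592, +0.5116)
  (0,1): δ = 134.54°  ·
  (0,2): δ = 84.23°  ·
  (0,3): δ = 29.67°  ·
  (0,4): δ = 7.20°  ✓
  (0,5): δ = 69.23°  ·
  (1,2): δ = 129.69°  ·
  (1,3): δ = 75.13°  ·
  (1,4): δ = 38.26°  ·
  (1,5): δ = 23.77°  ✓
  (2,3): δ = 125.43°  ·
  (2,4): δ = 88.57°  ·
  (2,5): δ = 26.54°  ✓
  (3,4): δ = 143.13°  ·
  (3,5): δ = 81.10°  ·
  (4,5): δ = 117.97°  ·
antipodal pairs: 3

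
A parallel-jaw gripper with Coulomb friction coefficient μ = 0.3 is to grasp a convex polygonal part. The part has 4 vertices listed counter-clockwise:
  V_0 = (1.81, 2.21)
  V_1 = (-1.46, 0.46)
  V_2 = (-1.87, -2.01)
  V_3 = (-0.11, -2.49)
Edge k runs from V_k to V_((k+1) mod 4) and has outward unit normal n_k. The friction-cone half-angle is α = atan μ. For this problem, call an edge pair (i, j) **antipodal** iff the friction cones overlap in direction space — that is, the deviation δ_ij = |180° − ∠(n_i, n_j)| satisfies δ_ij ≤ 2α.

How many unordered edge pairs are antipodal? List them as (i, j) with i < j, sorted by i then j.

count = 1; pairs: (1,3)

α = atan 0.3 = 16.70°;  2α = 33.40°
n_0 = (-0.4718, +0.8817)
n_1 = (-0.9865, +0.1638)
n_2 = (-0.2631, -0.9648)
n_3 = (+0.9257, -0.3782)
  (0,1): δ = 127.58°  ·
  (0,2): δ = 43.41°  ·
  (0,3): δ = 39.63°  ·
  (1,2): δ = 95.83°  ·
  (1,3): δ = 12.80°  ✓
  (2,3): δ = 96.97°  ·
antipodal pairs: 1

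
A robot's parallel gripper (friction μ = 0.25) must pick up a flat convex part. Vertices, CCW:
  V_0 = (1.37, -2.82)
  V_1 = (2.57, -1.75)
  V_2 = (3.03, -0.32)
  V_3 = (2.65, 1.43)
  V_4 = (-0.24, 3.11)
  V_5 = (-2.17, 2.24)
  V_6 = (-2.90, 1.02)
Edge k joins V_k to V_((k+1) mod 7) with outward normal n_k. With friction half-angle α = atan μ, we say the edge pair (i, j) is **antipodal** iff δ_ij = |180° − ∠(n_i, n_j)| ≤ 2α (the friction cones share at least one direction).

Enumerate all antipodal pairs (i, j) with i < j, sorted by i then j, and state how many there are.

count = 4; pairs: (0,4), (0,5), (1,5), (3,6)

α = atan 0.25 = 14.04°;  2α = 28.07°
n_0 = (+0.6655, -0.7464)
n_1 = (+0.9520, -0.3062)
n_2 = (+0.9772, +0.2122)
n_3 = (+0.5026, +0.8645)
n_4 = (-0.4110, +0.9117)
n_5 = (-0.8581, +0.5135)
n_6 = (-0.6687, -0.7436)
  (0,1): δ = 149.55°  ·
  (0,2): δ = 119.47°  ·
  (0,3): δ = 71.89°  ·
  (0,4): δ = 17.46°  ✓
  (0,5): δ = 17.38°  ✓
  (0,6): δ = 96.31°  ·
  (1,2): δ = 149.92°  ·
  (1,3): δ = 102.34°  ·
  (1,4): δ = 47.90°  ·
  (1,5): δ = 13.06°  ✓
  (1,6): δ = 65.87°  ·
  (2,3): δ = 132.42°  ·
  (2,4): δ = 77.99°  ·
  (2,5): δ = 43.15°  ·
  (2,6): δ = 35.78°  ·
  (3,4): δ = 125.57°  ·
  (3,5): δ = 90.72°  ·
  (3,6): δ = 11.79°  ✓
  (4,5): δ = 145.16°  ·
  (4,6): δ = 66.23°  ·
  (5,6): δ = 101.07°  ·
antipodal pairs: 4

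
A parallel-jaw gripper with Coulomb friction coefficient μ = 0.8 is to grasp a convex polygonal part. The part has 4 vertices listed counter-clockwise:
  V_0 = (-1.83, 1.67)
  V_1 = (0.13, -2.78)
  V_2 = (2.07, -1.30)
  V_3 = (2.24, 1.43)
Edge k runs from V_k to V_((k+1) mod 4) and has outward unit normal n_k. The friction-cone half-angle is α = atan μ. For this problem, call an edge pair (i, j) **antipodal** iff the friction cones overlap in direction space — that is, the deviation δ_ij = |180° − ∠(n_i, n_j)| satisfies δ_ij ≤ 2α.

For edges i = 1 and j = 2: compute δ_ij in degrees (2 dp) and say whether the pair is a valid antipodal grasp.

α = atan 0.8 = 38.66°;  2α = 77.32°
edge 1: e_1 = (+1.94, +1.48);  n_1 = (+0.6065, -0.7951)
edge 2: e_2 = (+0.17, +2.73);  n_2 = (+0.9981, -0.0622)
∠(n_1, n_2) = 49.10°
δ = |180° − 49.10°| = 130.90°
130.90° > 2α = 77.32°  →  invalid

δ = 130.90°, invalid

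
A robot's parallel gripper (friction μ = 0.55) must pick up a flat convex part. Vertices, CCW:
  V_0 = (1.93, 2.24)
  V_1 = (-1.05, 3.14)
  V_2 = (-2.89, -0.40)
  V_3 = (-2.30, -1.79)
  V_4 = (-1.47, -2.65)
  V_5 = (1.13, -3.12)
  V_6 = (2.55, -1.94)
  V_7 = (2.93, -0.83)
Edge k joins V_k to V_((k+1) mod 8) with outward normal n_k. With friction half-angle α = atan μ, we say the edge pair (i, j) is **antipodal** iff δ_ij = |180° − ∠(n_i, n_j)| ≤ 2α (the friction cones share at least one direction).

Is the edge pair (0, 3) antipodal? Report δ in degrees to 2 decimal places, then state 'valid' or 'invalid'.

α = atan 0.55 = 28.81°;  2α = 57.62°
edge 0: e_0 = (-2.98, +0.90);  n_0 = (+0.2891, +0.9573)
edge 3: e_3 = (+0.83, -0.86);  n_3 = (-0.7195, -0.6944)
∠(n_0, n_3) = 150.79°
δ = |180° − 150.79°| = 29.21°
29.21° ≤ 2α = 57.62°  →  valid

δ = 29.21°, valid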